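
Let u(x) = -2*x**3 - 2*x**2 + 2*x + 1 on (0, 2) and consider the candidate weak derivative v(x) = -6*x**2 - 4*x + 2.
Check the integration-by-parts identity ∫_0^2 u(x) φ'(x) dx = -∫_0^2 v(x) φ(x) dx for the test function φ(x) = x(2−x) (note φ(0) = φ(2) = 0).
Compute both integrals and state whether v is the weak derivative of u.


LHS = 184/15, RHS = 184/15. Yes, v = u' weakly.

u(x) = -2*x**3 - 2*x**2 + 2*x + 1, classical derivative u'(x) = -6*x**2 - 4*x + 2.
φ(x) = x(2−x), so φ'(x) = 2 - 2*x.
Note φ(0) = φ(2) = 0, so the boundary term u·φ vanishes.
LHS = ∫_0^2 u(x) φ'(x) dx = ∫_0^2 (4*x^4 - 8*x^2 + 2*x + 2) dx. Term by term:
  ∫_0^2 4*x^4 dx = 128/5;  ∫_0^2 -8*x^2 dx = -64/3;  ∫_0^2 2*x dx = 4;
  ∫_0^2 2 dx = 4.
Sum: 128/5 − 64/3 + 4 + 4 = 184/15.
So LHS = 184/15.
∫_0^2 v(x) φ(x) dx = ∫_0^2 (6*x^4 - 8*x^3 - 10*x^2 + 4*x) dx. Term by term:
  ∫_0^2 6*x^4 dx = 192/5;  ∫_0^2 -8*x^3 dx = -32;  ∫_0^2 -10*x^2 dx = -80/3;
  ∫_0^2 4*x dx = 8.
Sum: 192/5 − 32 − 80/3 + 8 = -184/15.
So RHS = -∫_0^2 v(x) φ(x) dx = 184/15.
LHS = RHS, so the identity holds for this test φ.
Moreover u is smooth here and v(x) = u'(x) = -6*x**2 - 4*x + 2 pointwise, so the identity holds for every test function. Hence v is the weak derivative of u.


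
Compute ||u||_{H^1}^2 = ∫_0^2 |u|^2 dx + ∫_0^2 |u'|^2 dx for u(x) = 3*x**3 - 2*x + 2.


||u||_{H^1}^2 = 59728/105

The H^1 norm (squared) on an interval (0, L) is
  ||u||_{H^1}^2 = ∫_0^L u(x)^2 dx + ∫_0^L u'(x)^2 dx.
Compute u'(x) = 9*x**2 - 2.
Then u(x)^2 = 9*x**6 - 12*x**4 + 12*x**3 + 4*x**2 - 8*x + 4 and u'(x)^2 = 81*x**4 - 36*x**2 + 4.
Integrate each monomial from 0 to 2 using ∫_0^2 c·x^n dx = c·2^(n+1)/(n+1):
  ∫_0^2 u(x)^2 dx = ∫_0^2 (9*x^6 - 12*x^4 + 12*x^3 + 4*x^2 - 8*x + 4) dx. Term by term:
    ∫_0^2 9*x^6 dx = 1152/7;  ∫_0^2 -12*x^4 dx = -384/5;  ∫_0^2 12*x^3 dx = 48;
    ∫_0^2 4*x^2 dx = 32/3;  ∫_0^2 -8*x dx = -16;  ∫_0^2 4 dx = 8.
  Sum: 1152/7 − 384/5 + 48 + 32/3 − 16 + 8 = 14536/105.
  ∫_0^2 u'(x)^2 dx = ∫_0^2 (81*x^4 - 36*x^2 + 4) dx. Term by term:
    ∫_0^2 81*x^4 dx = 2592/5;  ∫_0^2 -36*x^2 dx = -96;  ∫_0^2 4 dx = 8.
  Sum: 2592/5 − 96 + 8 = 2152/5.
Adding: ||u||_{H^1}^2 = 14536/105 + 2152/5 = 59728/105.


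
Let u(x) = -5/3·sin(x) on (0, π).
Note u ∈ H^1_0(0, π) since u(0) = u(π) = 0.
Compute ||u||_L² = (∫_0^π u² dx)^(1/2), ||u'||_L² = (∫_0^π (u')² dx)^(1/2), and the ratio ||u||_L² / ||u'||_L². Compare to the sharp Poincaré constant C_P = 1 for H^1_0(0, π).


||u||_L² / ||u'||_L² = 1 = C_P.

u(x) = -5/3·sin(x), so u'(x) = -5*cos(x)/3.
Writing u(x) = A·sin(kπx/L) with A = -5/3 and k = 1, use ∫_0^L sin²(kπx/L) dx = L/2 and ∫_0^L cos²(kπx/L) dx = L/2.
u² = 25/9·sin²(x) and (u')² = 25/9·cos²(x), and each of sin², cos² integrates to L/2 = π/2 over (0, π).
∫_0^π u² dx = 25*π/18, so ||u||_L² = 5*sqrt(2)*sqrt(π)/6.
∫_0^π (u')² dx = 25*π/18, so ||u'||_L² = 5*sqrt(2)*sqrt(π)/6.
Ratio ||u||_L² / ||u'||_L² = 1.
Sharp Poincaré constant on H^1_0(0, π) is C_P = L/π = 1, achieved by sin(x).
This is the k = 1 eigenfunction (up to amplitude), so the ratio equals the sharp Poincaré constant exactly.


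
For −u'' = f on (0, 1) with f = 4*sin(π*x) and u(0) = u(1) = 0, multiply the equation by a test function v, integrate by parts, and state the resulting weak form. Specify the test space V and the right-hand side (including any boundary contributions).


V = H^1_0(0, 1) (so v(0) = v(1) = 0); weak form: ∫_0^1 u'v' dx = ∫_0^1 (4*sin(π*x)) v dx for all v ∈ V.

Multiply both sides by a test function v and integrate from 0 to 1:
  ∫_0^1 −u''(x) v(x) dx = ∫_0^1 f(x) v(x) dx.
Integrate the LHS by parts once:
  ∫_0^1 −u'' v dx = −[u'(x) v(x)]_0^1 + ∫_0^1 u'(x) v'(x) dx.
Thus ∫_0^1 u'(x) v'(x) dx = ∫_0^1 f(x) v(x) dx + [u'(x) v(x)]_0^1.
Choose V so that boundary terms are either known or forced to vanish.
u is Dirichlet: u(0) = u(1) = 0. Let V = H^1_0(0, 1); then v(0) = v(1) = 0, and [u' v]_0^1 = 0.
Weak formulation: find u (satisfying any essential BC) such that ∫_0^1 u'(x) v'(x) dx = ∫_0^1 f v dx for all v ∈ V.
Substituting f(x) = 4*sin(π*x), the right-hand side is ∫_0^1 (4*sin(π*x)) v dx.


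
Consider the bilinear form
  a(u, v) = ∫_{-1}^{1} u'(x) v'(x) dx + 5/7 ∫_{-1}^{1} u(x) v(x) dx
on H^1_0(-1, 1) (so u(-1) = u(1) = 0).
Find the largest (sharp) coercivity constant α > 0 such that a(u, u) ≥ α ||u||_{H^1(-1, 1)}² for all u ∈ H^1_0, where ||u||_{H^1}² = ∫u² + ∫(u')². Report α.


α = (20/7 + π^2)/(4 + π^2)

Coercivity of a(·,·) on H^1_0(-1, 1) means a(u, u) ≥ α ||u||_{H^1}² for every u ∈ H^1_0.
The interval has length L = 2, and Poincaré/coercivity depend only on L. Here a(u, u) = ∫(u')² + (5/7)·∫u².
Here 0 < c = 5/7 < 1. The condition a(u,u) ≥ α||u||_{H^1}² reads (1−α)∫(u')² ≥ (α−c)∫u². Any admissible α is ≤ 1 (rapidly oscillating u have ∫u²/∫(u')² → 0), and α = 1 would force 0 ≥ (1−c)∫u², impossible since c < 1; so 1−α > 0. By the sharp Poincaré inequality on H^1_0 of an interval of length L, ∫(u')² ≥ (π/L)²∫u² with equality for the first sine mode sin(π(x−x₀)/L) (x₀ the left endpoint), so the inequality holds for all u iff (1−α)(π/L)² ≥ α − c, i.e. α ≤ ((π/L)² + c)/((π/L)² + 1) = (1 + c(L/π)²)/(1 + (L/π)²). With (π/L)² = π^2/4 and c = 5/7, the largest admissible constant is α = ((π/L)² + c)/((π/L)² + 1).
Simplifying, α = (20/7 + π^2)/(4 + π^2).


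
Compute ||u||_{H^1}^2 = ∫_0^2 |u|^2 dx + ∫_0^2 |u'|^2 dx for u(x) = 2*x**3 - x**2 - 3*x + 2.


||u||_{H^1}^2 = 2194/21

The H^1 norm (squared) on an interval (0, L) is
  ||u||_{H^1}^2 = ∫_0^L u(x)^2 dx + ∫_0^L u'(x)^2 dx.
Compute u'(x) = 6*x**2 - 2*x - 3.
Then u(x)^2 = 4*x**6 - 4*x**5 - 11*x**4 + 14*x**3 + 5*x**2 - 12*x + 4 and u'(x)^2 = 36*x**4 - 24*x**3 - 32*x**2 + 12*x + 9.
Integrate each monomial from 0 to 2 using ∫_0^2 c·x^n dx = c·2^(n+1)/(n+1):
  ∫_0^2 u(x)^2 dx = ∫_0^2 (4*x^6 - 4*x^5 - 11*x^4 + 14*x^3 + 5*x^2 - 12*x + 4) dx. Term by term:
    ∫_0^2 4*x^6 dx = 512/7;  ∫_0^2 -4*x^5 dx = -128/3;  ∫_0^2 -11*x^4 dx = -352/5;
    ∫_0^2 14*x^3 dx = 56;  ∫_0^2 5*x^2 dx = 40/3;  ∫_0^2 -12*x dx = -24;
    ∫_0^2 4 dx = 8.
  Sum: 512/7 − 128/3 − 352/5 + 56 + 40/3 − 24 + 8 = 1408/105.
  ∫_0^2 u'(x)^2 dx = ∫_0^2 (36*x^4 - 24*x^3 - 32*x^2 + 12*x + 9) dx. Term by term:
    ∫_0^2 36*x^4 dx = 1152/5;  ∫_0^2 -24*x^3 dx = -96;  ∫_0^2 -32*x^2 dx = -256/3;
    ∫_0^2 12*x dx = 24;  ∫_0^2 9 dx = 18.
  Sum: 1152/5 − 96 − 256/3 + 24 + 18 = 1366/15.
Adding: ||u||_{H^1}^2 = 1408/105 + 1366/15 = 2194/21.


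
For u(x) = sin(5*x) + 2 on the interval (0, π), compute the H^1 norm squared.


||u||_{H^1(0,π)}^2 = 8/5 + 17*π

u'(x) = 5*cos(5*x).
Expand u² and (u')² and integrate term by term on (0, π), using: for integers n ≥ 1, ∫_0^π sin²(nx) dx = ∫_0^π cos²(nx) dx = π/2; for n ≠ n', ∫_0^π sin(nx)sin(n'x) dx = ∫_0^π cos(nx)cos(n'x) dx = 0; and by product-to-sum, ∫_0^π sin(nx)cos(n'x) dx = ½∫_0^π [sin((n+n')x) + sin((n−n')x)] dx, which is 0 when n+n' is even and 2n/(n²−n'²) when n+n' is odd (it need not vanish on (0, π)). For the constant mode: ∫_0^π 1 dx = π, ∫_0^π cos(nx) dx = 0, ∫_0^π sin(nx) dx = (1−(−1)^n)/n.
  u² squared terms: (2)²·∫1 dx = 4·π = 4*π;  (1)²·∫sin(5x)² dx = 1·π/2 = π/2.
  u² cross terms: 2·(2)·(1)·∫1·sin(5x) dx = 4·(2/5) = 8/5.
  So ∫_0^π u² dx = 4*π + π/2 + 8/5 = 8/5 + 9*π/2.
  (u')² squared terms: (5)²·∫cos(5x)² dx = 25·π/2 = 25*π/2.
  So ∫_0^π (u')² dx = 25*π/2.
||u||_{H^1}^2 = (8/5 + 9*π/2) + (25*π/2) = 8/5 + 17*π.


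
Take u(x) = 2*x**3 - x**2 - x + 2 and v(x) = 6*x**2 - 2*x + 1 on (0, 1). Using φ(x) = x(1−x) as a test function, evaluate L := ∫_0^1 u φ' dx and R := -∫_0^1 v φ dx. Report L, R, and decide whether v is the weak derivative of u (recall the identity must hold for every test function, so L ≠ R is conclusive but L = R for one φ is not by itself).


LHS = 1/30, RHS = -3/10. No, v is not the weak derivative of u.

u(x) = 2*x**3 - x**2 - x + 2, classical derivative u'(x) = 6*x**2 - 2*x - 1.
φ(x) = x(1−x), so φ'(x) = 1 - 2*x.
Note φ(0) = φ(1) = 0, so the boundary term u·φ vanishes.
LHS = ∫_0^1 u(x) φ'(x) dx = ∫_0^1 (-4*x^4 + 4*x^3 + x^2 - 5*x + 2) dx. Term by term:
  ∫_0^1 -4*x^4 dx = -4/5;  ∫_0^1 4*x^3 dx = 1;  ∫_0^1 x^2 dx = 1/3;
  ∫_0^1 -5*x dx = -5/2;  ∫_0^1 2 dx = 2.
Sum: -4/5 + 1 + 1/3 − 5/2 + 2 = 1/30.
So LHS = 1/30.
∫_0^1 v(x) φ(x) dx = ∫_0^1 (-6*x^4 + 8*x^3 - 3*x^2 + x) dx. Term by term:
  ∫_0^1 -6*x^4 dx = -6/5;  ∫_0^1 8*x^3 dx = 2;  ∫_0^1 -3*x^2 dx = -1;
  ∫_0^1 x dx = 1/2.
Sum: -6/5 + 2 − 1 + 1/2 = 3/10.
So RHS = -∫_0^1 v(x) φ(x) dx = -3/10.
LHS − RHS = 1/3 ≠ 0, so the identity fails.
(For a valid weak derivative the identity must hold for EVERY test function, in particular this one. The failure shows v is NOT the weak derivative of u.)
Correct weak derivative would be u'(x) = 6*x**2 - 2*x - 1.


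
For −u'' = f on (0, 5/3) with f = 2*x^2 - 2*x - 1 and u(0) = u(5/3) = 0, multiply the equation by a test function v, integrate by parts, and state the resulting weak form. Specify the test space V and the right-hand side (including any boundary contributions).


V = H^1_0(0, 5/3) (so v(0) = v(5/3) = 0); weak form: ∫_0^5/3 u'v' dx = ∫_0^5/3 (2*x^2 - 2*x - 1) v dx for all v ∈ V.

Multiply both sides by a test function v and integrate from 0 to 5/3:
  ∫_0^5/3 −u''(x) v(x) dx = ∫_0^5/3 f(x) v(x) dx.
Integrate the LHS by parts once:
  ∫_0^5/3 −u'' v dx = −[u'(x) v(x)]_0^5/3 + ∫_0^5/3 u'(x) v'(x) dx.
Thus ∫_0^5/3 u'(x) v'(x) dx = ∫_0^5/3 f(x) v(x) dx + [u'(x) v(x)]_0^5/3.
Choose V so that boundary terms are either known or forced to vanish.
u is Dirichlet: u(0) = u(5/3) = 0. Let V = H^1_0(0, 5/3); then v(0) = v(5/3) = 0, and [u' v]_0^5/3 = 0.
Weak formulation: find u (satisfying any essential BC) such that ∫_0^5/3 u'(x) v'(x) dx = ∫_0^5/3 f v dx for all v ∈ V.
Substituting f(x) = 2*x^2 - 2*x - 1, the right-hand side is ∫_0^5/3 (2*x^2 - 2*x - 1) v dx.


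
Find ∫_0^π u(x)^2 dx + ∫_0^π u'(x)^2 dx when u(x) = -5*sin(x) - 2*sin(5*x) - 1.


||u||_{H^1(0,π)}^2 = 108/5 + 78*π

u'(x) = -5*cos(x) - 10*cos(5*x).
Expand u² and (u')² and integrate term by term on (0, π), using: for integers n ≥ 1, ∫_0^π sin²(nx) dx = ∫_0^π cos²(nx) dx = π/2; for n ≠ n', ∫_0^π sin(nx)sin(n'x) dx = ∫_0^π cos(nx)cos(n'x) dx = 0; and by product-to-sum, ∫_0^π sin(nx)cos(n'x) dx = ½∫_0^π [sin((n+n')x) + sin((n−n')x)] dx, which is 0 when n+n' is even and 2n/(n²−n'²) when n+n' is odd (it need not vanish on (0, π)). For the constant mode: ∫_0^π 1 dx = π, ∫_0^π cos(nx) dx = 0, ∫_0^π sin(nx) dx = (1−(−1)^n)/n.
  u² squared terms: (-1)²·∫1 dx = 1·π = π;  (-5)²·∫sin(x)² dx = 25·π/2 = 25*π/2;  (-2)²·∫sin(5x)² dx = 4·π/2 = 2*π.
  u² cross terms: 2·(-1)·(-5)·∫1·sin(x) dx = 10·(2) = 20;  2·(-1)·(-2)·∫1·sin(5x) dx = 4·(2/5) = 8/5;  2·(-5)·(-2)·∫sin(x)·sin(5x) dx = 20·(0) = 0.
  So ∫_0^π u² dx = π + 25*π/2 + 2*π + 20 + 8/5 + 0 = 108/5 + 31*π/2.
  (u')² squared terms: (-10)²·∫cos(5x)² dx = 100·π/2 = 50*π;  (-5)²·∫cos(x)² dx = 25·π/2 = 25*π/2.
  (u')² cross terms: 2·(-10)·(-5)·∫cos(5x)·cos(x) dx = 100·(0) = 0.
  So ∫_0^π (u')² dx = 50*π + 25*π/2 + 0 = 125*π/2.
||u||_{H^1}^2 = (108/5 + 31*π/2) + (125*π/2) = 108/5 + 78*π.


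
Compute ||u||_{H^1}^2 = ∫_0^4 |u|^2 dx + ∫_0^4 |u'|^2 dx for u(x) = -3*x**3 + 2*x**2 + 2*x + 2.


||u||_{H^1}^2 = 2416352/105

The H^1 norm (squared) on an interval (0, L) is
  ||u||_{H^1}^2 = ∫_0^L u(x)^2 dx + ∫_0^L u'(x)^2 dx.
Compute u'(x) = -9*x**2 + 4*x + 2.
Then u(x)^2 = 9*x**6 - 12*x**5 - 8*x**4 - 4*x**3 + 12*x**2 + 8*x + 4 and u'(x)^2 = 81*x**4 - 72*x**3 - 20*x**2 + 16*x + 4.
Integrate each monomial from 0 to 4 using ∫_0^4 c·x^n dx = c·4^(n+1)/(n+1):
  ∫_0^4 u(x)^2 dx = ∫_0^4 (9*x^6 - 12*x^5 - 8*x^4 - 4*x^3 + 12*x^2 + 8*x + 4) dx. Term by term:
    ∫_0^4 9*x^6 dx = 147456/7;  ∫_0^4 -12*x^5 dx = -8192;  ∫_0^4 -8*x^4 dx = -8192/5;
    ∫_0^4 -4*x^3 dx = -256;  ∫_0^4 12*x^2 dx = 256;  ∫_0^4 8*x dx = 64;
    ∫_0^4 4 dx = 16.
  Sum: 147456/7 − 8192 − 8192/5 − 256 + 256 + 64 + 16 = 396016/35.
  ∫_0^4 u'(x)^2 dx = ∫_0^4 (81*x^4 - 72*x^3 - 20*x^2 + 16*x + 4) dx. Term by term:
    ∫_0^4 81*x^4 dx = 82944/5;  ∫_0^4 -72*x^3 dx = -4608;  ∫_0^4 -20*x^2 dx = -1280/3;
    ∫_0^4 16*x dx = 128;  ∫_0^4 4 dx = 16.
  Sum: 82944/5 − 4608 − 1280/3 + 128 + 16 = 175472/15.
Adding: ||u||_{H^1}^2 = 396016/35 + 175472/15 = 2416352/105.


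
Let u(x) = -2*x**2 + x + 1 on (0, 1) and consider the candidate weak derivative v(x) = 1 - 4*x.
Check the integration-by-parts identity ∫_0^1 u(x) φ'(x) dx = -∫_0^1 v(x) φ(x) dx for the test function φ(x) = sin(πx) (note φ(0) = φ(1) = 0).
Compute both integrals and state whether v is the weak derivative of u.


LHS = 2/π, RHS = 2/π. Yes, v = u' weakly.

u(x) = -2*x**2 + x + 1, classical derivative u'(x) = 1 - 4*x.
φ(x) = sin(πx), so φ'(x) = π*cos(π*x).
Note φ(0) = φ(1) = 0, so the boundary term u·φ vanishes.
LHS = ∫_0^1 u(x) φ'(x) dx = ∫_0^1 (-2*π*x^2*cos(π*x) + π*x*cos(π*x) + π*cos(π*x)) dx. Term by term:
  ∫_0^1 π*cos(π*x) dx = 0;  ∫_0^1 π*x*cos(π*x) dx = -2/π;  ∫_0^1 -2*π*x^2*cos(π*x) dx = 4/π.
Sum: 0 − 2/π + 4/π = 2/π.
So LHS = 2/π.
∫_0^1 v(x) φ(x) dx = ∫_0^1 (-4*x*sin(π*x) + sin(π*x)) dx. Term by term:
  ∫_0^1 -4*x*sin(π*x) dx = -4/π;  ∫_0^1 sin(π*x) dx = 2/π.
Sum: -4/π + 2/π = -2/π.
So RHS = -∫_0^1 v(x) φ(x) dx = 2/π.
LHS = RHS, so the identity holds for this test φ.
Moreover u is smooth here and v(x) = u'(x) = 1 - 4*x pointwise, so the identity holds for every test function. Hence v is the weak derivative of u.


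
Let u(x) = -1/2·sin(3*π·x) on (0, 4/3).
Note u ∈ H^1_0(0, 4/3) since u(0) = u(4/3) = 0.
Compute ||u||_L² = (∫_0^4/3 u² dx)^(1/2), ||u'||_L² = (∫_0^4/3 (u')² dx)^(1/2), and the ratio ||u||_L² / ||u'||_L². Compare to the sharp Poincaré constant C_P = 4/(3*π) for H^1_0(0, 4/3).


||u||_L² / ||u'||_L² = 1/(3*π) < C_P = 4/(3*π).

u(x) = -1/2·sin(3*π·x), so u'(x) = -3*π*cos(3*π*x)/2.
Writing u(x) = A·sin(kπx/L) with A = -1/2 and k = 4, use ∫_0^L sin²(kπx/L) dx = L/2 and ∫_0^L cos²(kπx/L) dx = L/2.
u² = 1/4·sin²(3*π·x) and (u')² = 9*π^2/4·cos²(3*π·x), and each of sin², cos² integrates to L/2 = 2/3 over (0, 4/3).
∫_0^4/3 u² dx = 1/6, so ||u||_L² = sqrt(6)/6.
∫_0^4/3 (u')² dx = 3*π^2/2, so ||u'||_L² = sqrt(6)*π/2.
Ratio ||u||_L² / ||u'||_L² = 1/(3*π).
Sharp Poincaré constant on H^1_0(0, 4/3) is C_P = L/π = 4/(3*π), achieved by sin(3*π/4·x).
This is the k = 4 harmonic; the ratio L/(kπ) is strictly less than C_P = L/π, consistent with the sharp inequality ||u||_L² ≤ C_P ||u'||_L².


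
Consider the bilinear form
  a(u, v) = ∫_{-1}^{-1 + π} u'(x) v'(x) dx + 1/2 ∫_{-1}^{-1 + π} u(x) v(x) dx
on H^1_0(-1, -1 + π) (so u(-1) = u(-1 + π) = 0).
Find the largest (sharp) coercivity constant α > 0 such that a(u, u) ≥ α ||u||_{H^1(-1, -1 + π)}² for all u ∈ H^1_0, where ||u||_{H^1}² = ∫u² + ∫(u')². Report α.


α = 3/4

Coercivity of a(·,·) on H^1_0(-1, -1 + π) means a(u, u) ≥ α ||u||_{H^1}² for every u ∈ H^1_0.
The interval has length L = π, and Poincaré/coercivity depend only on L. Here a(u, u) = ∫(u')² + (1/2)·∫u².
Here 0 < c = 1/2 < 1. The condition a(u,u) ≥ α||u||_{H^1}² reads (1−α)∫(u')² ≥ (α−c)∫u². Any admissible α is ≤ 1 (rapidly oscillating u have ∫u²/∫(u')² → 0), and α = 1 would force 0 ≥ (1−c)∫u², impossible since c < 1; so 1−α > 0. By the sharp Poincaré inequality on H^1_0 of an interval of length L, ∫(u')² ≥ (π/L)²∫u² with equality for the first sine mode sin(π(x−x₀)/L) (x₀ the left endpoint), so the inequality holds for all u iff (1−α)(π/L)² ≥ α − c, i.e. α ≤ ((π/L)² + c)/((π/L)² + 1) = (1 + c(L/π)²)/(1 + (L/π)²). With (π/L)² = 1 and c = 1/2, the largest admissible constant is α = ((π/L)² + c)/((π/L)² + 1).
Simplifying, α = 3/4.


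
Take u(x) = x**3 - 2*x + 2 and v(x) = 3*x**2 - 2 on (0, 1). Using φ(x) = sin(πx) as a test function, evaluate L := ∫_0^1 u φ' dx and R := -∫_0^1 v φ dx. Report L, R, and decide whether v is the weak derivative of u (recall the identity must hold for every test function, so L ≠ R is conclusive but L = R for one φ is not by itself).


LHS = (π^2 + 12)/π^3, RHS = (π^2 + 12)/π^3. Yes, v = u' weakly.

u(x) = x**3 - 2*x + 2, classical derivative u'(x) = 3*x**2 - 2.
φ(x) = sin(πx), so φ'(x) = π*cos(π*x).
Note φ(0) = φ(1) = 0, so the boundary term u·φ vanishes.
LHS = ∫_0^1 u(x) φ'(x) dx = ∫_0^1 (π*x^3*cos(π*x) - 2*π*x*cos(π*x) + 2*π*cos(π*x)) dx. Term by term:
  ∫_0^1 2*π*cos(π*x) dx = 0;  ∫_0^1 π*x^3*cos(π*x) dx = -3/π + 12/π^3;  ∫_0^1 -2*π*x*cos(π*x) dx = 4/π.
Sum: 0 + -3/π + 12/π^3 + 4/π = (π^2 + 12)/π^3.
So LHS = (π^2 + 12)/π^3.
∫_0^1 v(x) φ(x) dx = ∫_0^1 (3*x^2*sin(π*x) - 2*sin(π*x)) dx. Term by term:
  ∫_0^1 -2*sin(π*x) dx = -4/π;  ∫_0^1 3*x^2*sin(π*x) dx = -12/π^3 + 3/π.
Sum: -4/π + -12/π^3 + 3/π = (-12 - π^2)/π^3.
So RHS = -∫_0^1 v(x) φ(x) dx = (π^2 + 12)/π^3.
LHS = RHS, so the identity holds for this test φ.
Moreover u is smooth here and v(x) = u'(x) = 3*x**2 - 2 pointwise, so the identity holds for every test function. Hence v is the weak derivative of u.


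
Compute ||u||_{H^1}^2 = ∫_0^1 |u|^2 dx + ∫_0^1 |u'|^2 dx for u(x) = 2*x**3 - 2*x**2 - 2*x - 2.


||u||_{H^1}^2 = 524/35

The H^1 norm (squared) on an interval (0, L) is
  ||u||_{H^1}^2 = ∫_0^L u(x)^2 dx + ∫_0^L u'(x)^2 dx.
Compute u'(x) = 6*x**2 - 4*x - 2.
Then u(x)^2 = 4*x**6 - 8*x**5 - 4*x**4 + 12*x**2 + 8*x + 4 and u'(x)^2 = 36*x**4 - 48*x**3 - 8*x**2 + 16*x + 4.
Integrate each monomial from 0 to 1 using ∫_0^1 c·x^n dx = c·1^(n+1)/(n+1):
  ∫_0^1 u(x)^2 dx = ∫_0^1 (4*x^6 - 8*x^5 - 4*x^4 + 12*x^2 + 8*x + 4) dx. Term by term:
    ∫_0^1 4*x^6 dx = 4/7;  ∫_0^1 -8*x^5 dx = -4/3;  ∫_0^1 -4*x^4 dx = -4/5;
    ∫_0^1 12*x^2 dx = 4;  ∫_0^1 8*x dx = 4;  ∫_0^1 4 dx = 4.
  Sum: 4/7 − 4/3 − 4/5 + 4 + 4 + 4 = 1096/105.
  ∫_0^1 u'(x)^2 dx = ∫_0^1 (36*x^4 - 48*x^3 - 8*x^2 + 16*x + 4) dx. Term by term:
    ∫_0^1 36*x^4 dx = 36/5;  ∫_0^1 -48*x^3 dx = -12;  ∫_0^1 -8*x^2 dx = -8/3;
    ∫_0^1 16*x dx = 8;  ∫_0^1 4 dx = 4.
  Sum: 36/5 − 12 − 8/3 + 8 + 4 = 68/15.
Adding: ||u||_{H^1}^2 = 1096/105 + 68/15 = 524/35.


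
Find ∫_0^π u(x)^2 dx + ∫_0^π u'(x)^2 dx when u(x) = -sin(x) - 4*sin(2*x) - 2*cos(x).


||u||_{H^1(0,π)}^2 = 128/3 + 45*π

u'(x) = 2*sin(x) - cos(x) - 8*cos(2*x).
Expand u² and (u')² and integrate term by term on (0, π), using: for integers n ≥ 1, ∫_0^π sin²(nx) dx = ∫_0^π cos²(nx) dx = π/2; for n ≠ n', ∫_0^π sin(nx)sin(n'x) dx = ∫_0^π cos(nx)cos(n'x) dx = 0; and by product-to-sum, ∫_0^π sin(nx)cos(n'x) dx = ½∫_0^π [sin((n+n')x) + sin((n−n')x)] dx, which is 0 when n+n' is even and 2n/(n²−n'²) when n+n' is odd (it need not vanish on (0, π)).
  u² squared terms: (-1)²·∫sin(x)² dx = 1·π/2 = π/2;  (-4)²·∫sin(2x)² dx = 16·π/2 = 8*π;  (-2)²·∫cos(x)² dx = 4·π/2 = 2*π.
  u² cross terms: 2·(-1)·(-4)·∫sin(x)·sin(2x) dx = 8·(0) = 0;  2·(-1)·(-2)·∫sin(x)·cos(x) dx = 4·(0) = 0;  2·(-4)·(-2)·∫sin(2x)·cos(x) dx = 16·(4/3) = 64/3.
  So ∫_0^π u² dx = π/2 + 8*π + 2*π + 0 + 0 + 64/3 = 64/3 + 21*π/2.
  (u')² squared terms: (-1)²·∫cos(x)² dx = 1·π/2 = π/2;  (-8)²·∫cos(2x)² dx = 64·π/2 = 32*π;  (2)²·∫sin(x)² dx = 4·π/2 = 2*π.
  (u')² cross terms: 2·(-1)·(-8)·∫cos(x)·cos(2x) dx = 16·(0) = 0;  2·(-1)·(2)·∫cos(x)·sin(x) dx = -4·(0) = 0;  2·(-8)·(2)·∫cos(2x)·sin(x) dx = -32·(-2/3) = 64/3.
  So ∫_0^π (u')² dx = π/2 + 32*π + 2*π + 0 + 0 + 64/3 = 64/3 + 69*π/2.
||u||_{H^1}^2 = (64/3 + 21*π/2) + (64/3 + 69*π/2) = 128/3 + 45*π.


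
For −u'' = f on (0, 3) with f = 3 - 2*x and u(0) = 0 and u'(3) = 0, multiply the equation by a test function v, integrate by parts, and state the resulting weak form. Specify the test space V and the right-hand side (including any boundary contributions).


V = {v ∈ H^1(0, 3) : v(0) = 0} (test functions vanish at x = 0 where u is specified); weak form: ∫_0^3 u'v' dx = ∫_0^3 (3 - 2*x) v dx for all v ∈ V.

Multiply both sides by a test function v and integrate from 0 to 3:
  ∫_0^3 −u''(x) v(x) dx = ∫_0^3 f(x) v(x) dx.
Integrate the LHS by parts once:
  ∫_0^3 −u'' v dx = −[u'(x) v(x)]_0^3 + ∫_0^3 u'(x) v'(x) dx.
Thus ∫_0^3 u'(x) v'(x) dx = ∫_0^3 f(x) v(x) dx + [u'(x) v(x)]_0^3.
Choose V so that boundary terms are either known or forced to vanish.
Mixed BC: u(0) = 0 (Dirichlet) and u'(3) = 0 (Neumann). Define V = {v ∈ H^1(0, 3) : v(0) = 0}. Then [u' v]_0^3 = u'(3)·v(3) − u'(0)·0 = 0.
Weak formulation: find u (satisfying any essential BC) such that ∫_0^3 u'(x) v'(x) dx = ∫_0^3 f v dx for all v ∈ V (Dirichlet at 0 absorbed into V; the Neumann datum at x = 3 is zero, so no boundary term remains).
Substituting f(x) = 3 - 2*x, the right-hand side is ∫_0^3 (3 - 2*x) v dx.


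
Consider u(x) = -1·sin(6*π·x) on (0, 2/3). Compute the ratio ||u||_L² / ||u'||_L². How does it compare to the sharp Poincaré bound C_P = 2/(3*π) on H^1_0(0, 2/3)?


||u||_L² / ||u'||_L² = 1/(6*π) < C_P = 2/(3*π).

u(x) = -1·sin(6*π·x), so u'(x) = -6*π*cos(6*π*x).
Writing u(x) = A·sin(kπx/L) with A = -1 and k = 4, use ∫_0^L sin²(kπx/L) dx = L/2 and ∫_0^L cos²(kπx/L) dx = L/2.
u² = 1·sin²(6*π·x) and (u')² = 36*π^2·cos²(6*π·x), and each of sin², cos² integrates to L/2 = 1/3 over (0, 2/3).
∫_0^2/3 u² dx = 1/3, so ||u||_L² = sqrt(3)/3.
∫_0^2/3 (u')² dx = 12*π^2, so ||u'||_L² = 2*sqrt(3)*π.
Ratio ||u||_L² / ||u'||_L² = 1/(6*π).
Sharp Poincaré constant on H^1_0(0, 2/3) is C_P = L/π = 2/(3*π), achieved by sin(3*π/2·x).
This is the k = 4 harmonic; the ratio L/(kπ) is strictly less than C_P = L/π, consistent with the sharp inequality ||u||_L² ≤ C_P ||u'||_L².


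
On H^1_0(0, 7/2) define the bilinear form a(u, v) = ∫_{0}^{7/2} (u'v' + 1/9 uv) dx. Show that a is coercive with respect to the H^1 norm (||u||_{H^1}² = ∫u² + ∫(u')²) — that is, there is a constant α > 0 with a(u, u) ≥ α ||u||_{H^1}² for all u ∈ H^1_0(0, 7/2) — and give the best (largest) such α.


α = (49 + 36*π^2)/(9*(4*π^2 + 49))

Coercivity of a(·,·) on H^1_0(0, 7/2) means a(u, u) ≥ α ||u||_{H^1}² for every u ∈ H^1_0.
The interval has length L = 7/2, and Poincaré/coercivity depend only on L. Here a(u, u) = ∫(u')² + (1/9)·∫u².
Here 0 < c = 1/9 < 1. The condition a(u,u) ≥ α||u||_{H^1}² reads (1−α)∫(u')² ≥ (α−c)∫u². Any admissible α is ≤ 1 (rapidly oscillating u have ∫u²/∫(u')² → 0), and α = 1 would force 0 ≥ (1−c)∫u², impossible since c < 1; so 1−α > 0. By the sharp Poincaré inequality on H^1_0 of an interval of length L, ∫(u')² ≥ (π/L)²∫u² with equality for the first sine mode sin(π(x−x₀)/L) (x₀ the left endpoint), so the inequality holds for all u iff (1−α)(π/L)² ≥ α − c, i.e. α ≤ ((π/L)² + c)/((π/L)² + 1) = (1 + c(L/π)²)/(1 + (L/π)²). With (π/L)² = 4*π^2/49 and c = 1/9, the largest admissible constant is α = ((π/L)² + c)/((π/L)² + 1).
Simplifying, α = (49 + 36*π^2)/(9*(4*π^2 + 49)).


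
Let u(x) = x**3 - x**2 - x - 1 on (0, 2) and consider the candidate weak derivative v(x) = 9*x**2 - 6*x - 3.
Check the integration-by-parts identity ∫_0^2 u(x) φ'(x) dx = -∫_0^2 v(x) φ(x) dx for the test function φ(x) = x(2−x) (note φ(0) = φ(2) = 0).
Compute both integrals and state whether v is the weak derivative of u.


LHS = -4/5, RHS = -12/5. No, v is not the weak derivative of u.

u(x) = x**3 - x**2 - x - 1, classical derivative u'(x) = 3*x**2 - 2*x - 1.
φ(x) = x(2−x), so φ'(x) = 2 - 2*x.
Note φ(0) = φ(2) = 0, so the boundary term u·φ vanishes.
LHS = ∫_0^2 u(x) φ'(x) dx = ∫_0^2 (-2*x^4 + 4*x^3 - 2) dx. Term by term:
  ∫_0^2 -2*x^4 dx = -64/5;  ∫_0^2 4*x^3 dx = 16;  ∫_0^2 -2 dx = -4.
Sum: -64/5 + 16 − 4 = -4/5.
So LHS = -4/5.
∫_0^2 v(x) φ(x) dx = ∫_0^2 (-9*x^4 + 24*x^3 - 9*x^2 - 6*x) dx. Term by term:
  ∫_0^2 -9*x^4 dx = -288/5;  ∫_0^2 24*x^3 dx = 96;  ∫_0^2 -9*x^2 dx = -24;
  ∫_0^2 -6*x dx = -12.
Sum: -288/5 + 96 − 24 − 12 = 12/5.
So RHS = -∫_0^2 v(x) φ(x) dx = -12/5.
LHS − RHS = 8/5 ≠ 0, so the identity fails.
(For a valid weak derivative the identity must hold for EVERY test function, in particular this one. The failure shows v is NOT the weak derivative of u.)
Correct weak derivative would be u'(x) = 3*x**2 - 2*x - 1.


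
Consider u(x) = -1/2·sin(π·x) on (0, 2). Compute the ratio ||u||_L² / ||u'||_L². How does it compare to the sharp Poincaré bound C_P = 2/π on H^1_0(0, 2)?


||u||_L² / ||u'||_L² = 1/π < C_P = 2/π.

u(x) = -1/2·sin(π·x), so u'(x) = -π*cos(π*x)/2.
Writing u(x) = A·sin(kπx/L) with A = -1/2 and k = 2, use ∫_0^L sin²(kπx/L) dx = L/2 and ∫_0^L cos²(kπx/L) dx = L/2.
u² = 1/4·sin²(π·x) and (u')² = π^2/4·cos²(π·x), and each of sin², cos² integrates to L/2 = 1 over (0, 2).
∫_0^2 u² dx = 1/4, so ||u||_L² = 1/2.
∫_0^2 (u')² dx = π^2/4, so ||u'||_L² = π/2.
Ratio ||u||_L² / ||u'||_L² = 1/π.
Sharp Poincaré constant on H^1_0(0, 2) is C_P = L/π = 2/π, achieved by sin(π/2·x).
This is the k = 2 harmonic; the ratio L/(kπ) is strictly less than C_P = L/π, consistent with the sharp inequality ||u||_L² ≤ C_P ||u'||_L².


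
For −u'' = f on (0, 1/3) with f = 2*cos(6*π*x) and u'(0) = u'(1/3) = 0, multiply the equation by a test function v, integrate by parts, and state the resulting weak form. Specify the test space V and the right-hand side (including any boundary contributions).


V = H^1(0, 1/3) (no boundary constraint on v; u is determined up to an additive constant); weak form: ∫_0^1/3 u'v' dx = ∫_0^1/3 (2*cos(6*π*x)) v dx for all v ∈ V.

Multiply both sides by a test function v and integrate from 0 to 1/3:
  ∫_0^1/3 −u''(x) v(x) dx = ∫_0^1/3 f(x) v(x) dx.
Integrate the LHS by parts once:
  ∫_0^1/3 −u'' v dx = −[u'(x) v(x)]_0^1/3 + ∫_0^1/3 u'(x) v'(x) dx.
Thus ∫_0^1/3 u'(x) v'(x) dx = ∫_0^1/3 f(x) v(x) dx + [u'(x) v(x)]_0^1/3.
Choose V so that boundary terms are either known or forced to vanish.
u has homogeneous Neumann: u'(0) = u'(1/3) = 0. So [u' v]_0^1/3 = 0·v(1/3) − 0·v(0) = 0 for any v; take V = H^1(0, 1/3).
Weak formulation: find u (satisfying any essential BC) such that ∫_0^1/3 u'(x) v'(x) dx = ∫_0^1/3 f v dx for all v ∈ V (homogeneous Neumann, so boundary terms vanish).
Substituting f(x) = 2*cos(6*π*x), the right-hand side is ∫_0^1/3 (2*cos(6*π*x)) v dx.
Compatibility check (pure Neumann): taking v ≡ 1 ∈ V gives 0 = ∫_0^1/3 f dx + (0) − (0), i.e. ∫_0^1/3 f dx must equal u'(0) − u'(1/3) = 0. Indeed ∫_0^1/3 (2*cos(6*π*x)) dx = 0, so the data are compatible. The solution is then unique only up to an additive constant (fix it e.g. by requiring ∫_0^1/3 u dx = 0).


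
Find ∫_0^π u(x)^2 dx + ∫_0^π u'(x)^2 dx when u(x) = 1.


||u||_{H^1(0,π)}^2 = π

u'(x) = 0.
Expand u² and (u')² and integrate term by term on (0, π), using: for integers n ≥ 1, ∫_0^π sin²(nx) dx = ∫_0^π cos²(nx) dx = π/2; for n ≠ n', ∫_0^π sin(nx)sin(n'x) dx = ∫_0^π cos(nx)cos(n'x) dx = 0; and by product-to-sum, ∫_0^π sin(nx)cos(n'x) dx = ½∫_0^π [sin((n+n')x) + sin((n−n')x)] dx, which is 0 when n+n' is even and 2n/(n²−n'²) when n+n' is odd (it need not vanish on (0, π)). For the constant mode: ∫_0^π 1 dx = π, ∫_0^π cos(nx) dx = 0, ∫_0^π sin(nx) dx = (1−(−1)^n)/n.
  u² squared terms: (1)²·∫1 dx = 1·π = π.
  So ∫_0^π u² dx = π.
  u' ≡ 0, so ∫_0^π (u')² dx = 0.
||u||_{H^1}^2 = (π) + (0) = π.


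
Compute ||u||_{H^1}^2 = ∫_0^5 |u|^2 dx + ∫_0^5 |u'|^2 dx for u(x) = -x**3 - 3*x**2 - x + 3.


||u||_{H^1}^2 = 967625/21

The H^1 norm (squared) on an interval (0, L) is
  ||u||_{H^1}^2 = ∫_0^L u(x)^2 dx + ∫_0^L u'(x)^2 dx.
Compute u'(x) = -3*x**2 - 6*x - 1.
Then u(x)^2 = x**6 + 6*x**5 + 11*x**4 - 17*x**2 - 6*x + 9 and u'(x)^2 = 9*x**4 + 36*x**3 + 42*x**2 + 12*x + 1.
Integrate each monomial from 0 to 5 using ∫_0^5 c·x^n dx = c·5^(n+1)/(n+1):
  ∫_0^5 u(x)^2 dx = ∫_0^5 (x^6 + 6*x^5 + 11*x^4 - 17*x^2 - 6*x + 9) dx. Term by term:
    ∫_0^5 x^6 dx = 78125/7;  ∫_0^5 6*x^5 dx = 15625;  ∫_0^5 11*x^4 dx = 6875;
    ∫_0^5 -17*x^2 dx = -2125/3;  ∫_0^5 -6*x dx = -75;  ∫_0^5 9 dx = 45.
  Sum: 78125/7 + 15625 + 6875 − 2125/3 − 75 + 45 = 691370/21.
  ∫_0^5 u'(x)^2 dx = ∫_0^5 (9*x^4 + 36*x^3 + 42*x^2 + 12*x + 1) dx. Term by term:
    ∫_0^5 9*x^4 dx = 5625;  ∫_0^5 36*x^3 dx = 5625;  ∫_0^5 42*x^2 dx = 1750;
    ∫_0^5 12*x dx = 150;  ∫_0^5 1 dx = 5.
  Sum: 5625 + 5625 + 1750 + 150 + 5 = 13155.
Adding: ||u||_{H^1}^2 = 691370/21 + 13155 = 967625/21.


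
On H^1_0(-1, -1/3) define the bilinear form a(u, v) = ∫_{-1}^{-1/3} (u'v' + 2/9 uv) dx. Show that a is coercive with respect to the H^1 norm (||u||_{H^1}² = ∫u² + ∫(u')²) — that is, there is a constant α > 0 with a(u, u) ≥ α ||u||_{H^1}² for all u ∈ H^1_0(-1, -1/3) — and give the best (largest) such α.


α = (8 + 81*π^2)/(9*(4 + 9*π^2))

Coercivity of a(·,·) on H^1_0(-1, -1/3) means a(u, u) ≥ α ||u||_{H^1}² for every u ∈ H^1_0.
The interval has length L = 2/3, and Poincaré/coercivity depend only on L. Here a(u, u) = ∫(u')² + (2/9)·∫u².
Here 0 < c = 2/9 < 1. The condition a(u,u) ≥ α||u||_{H^1}² reads (1−α)∫(u')² ≥ (α−c)∫u². Any admissible α is ≤ 1 (rapidly oscillating u have ∫u²/∫(u')² → 0), and α = 1 would force 0 ≥ (1−c)∫u², impossible since c < 1; so 1−α > 0. By the sharp Poincaré inequality on H^1_0 of an interval of length L, ∫(u')² ≥ (π/L)²∫u² with equality for the first sine mode sin(π(x−x₀)/L) (x₀ the left endpoint), so the inequality holds for all u iff (1−α)(π/L)² ≥ α − c, i.e. α ≤ ((π/L)² + c)/((π/L)² + 1) = (1 + c(L/π)²)/(1 + (L/π)²). With (π/L)² = 9*π^2/4 and c = 2/9, the largest admissible constant is α = ((π/L)² + c)/((π/L)² + 1).
Simplifying, α = (8 + 81*π^2)/(9*(4 + 9*π^2)).


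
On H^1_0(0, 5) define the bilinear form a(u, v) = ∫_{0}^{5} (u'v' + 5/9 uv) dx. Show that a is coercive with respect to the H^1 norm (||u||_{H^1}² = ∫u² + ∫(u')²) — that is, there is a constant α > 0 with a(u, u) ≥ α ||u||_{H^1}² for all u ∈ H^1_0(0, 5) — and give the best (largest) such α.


α = (π^2 + 125/9)/(π^2 + 25)

Coercivity of a(·,·) on H^1_0(0, 5) means a(u, u) ≥ α ||u||_{H^1}² for every u ∈ H^1_0.
The interval has length L = 5, and Poincaré/coercivity depend only on L. Here a(u, u) = ∫(u')² + (5/9)·∫u².
Here 0 < c = 5/9 < 1. The condition a(u,u) ≥ α||u||_{H^1}² reads (1−α)∫(u')² ≥ (α−c)∫u². Any admissible α is ≤ 1 (rapidly oscillating u have ∫u²/∫(u')² → 0), and α = 1 would force 0 ≥ (1−c)∫u², impossible since c < 1; so 1−α > 0. By the sharp Poincaré inequality on H^1_0 of an interval of length L, ∫(u')² ≥ (π/L)²∫u² with equality for the first sine mode sin(π(x−x₀)/L) (x₀ the left endpoint), so the inequality holds for all u iff (1−α)(π/L)² ≥ α − c, i.e. α ≤ ((π/L)² + c)/((π/L)² + 1) = (1 + c(L/π)²)/(1 + (L/π)²). With (π/L)² = π^2/25 and c = 5/9, the largest admissible constant is α = ((π/L)² + c)/((π/L)² + 1).
Simplifying, α = (π^2 + 125/9)/(π^2 + 25).


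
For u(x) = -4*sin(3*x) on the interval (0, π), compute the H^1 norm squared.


||u||_{H^1(0,π)}^2 = 80*π

u'(x) = -12*cos(3*x).
Expand u² and (u')² and integrate term by term on (0, π), using: for integers n ≥ 1, ∫_0^π sin²(nx) dx = ∫_0^π cos²(nx) dx = π/2; for n ≠ n', ∫_0^π sin(nx)sin(n'x) dx = ∫_0^π cos(nx)cos(n'x) dx = 0; and by product-to-sum, ∫_0^π sin(nx)cos(n'x) dx = ½∫_0^π [sin((n+n')x) + sin((n−n')x)] dx, which is 0 when n+n' is even and 2n/(n²−n'²) when n+n' is odd (it need not vanish on (0, π)).
  u² squared terms: (-4)²·∫sin(3x)² dx = 16·π/2 = 8*π.
  So ∫_0^π u² dx = 8*π.
  (u')² squared terms: (-12)²·∫cos(3x)² dx = 144·π/2 = 72*π.
  So ∫_0^π (u')² dx = 72*π.
||u||_{H^1}^2 = (8*π) + (72*π) = 80*π.


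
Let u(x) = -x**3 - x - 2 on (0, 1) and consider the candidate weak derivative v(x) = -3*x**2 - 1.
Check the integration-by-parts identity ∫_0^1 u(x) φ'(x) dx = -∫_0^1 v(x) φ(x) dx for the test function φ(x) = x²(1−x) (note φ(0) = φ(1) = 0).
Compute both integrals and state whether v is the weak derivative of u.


LHS = 11/60, RHS = 11/60. Yes, v = u' weakly.

u(x) = -x**3 - x - 2, classical derivative u'(x) = -3*x**2 - 1.
φ(x) = x²(1−x), so φ'(x) = x*(2 - 3*x).
Note φ(0) = φ(1) = 0, so the boundary term u·φ vanishes.
LHS = ∫_0^1 u(x) φ'(x) dx = ∫_0^1 (3*x^5 - 2*x^4 + 3*x^3 + 4*x^2 - 4*x) dx. Term by term:
  ∫_0^1 3*x^5 dx = 1/2;  ∫_0^1 -2*x^4 dx = -2/5;  ∫_0^1 3*x^3 dx = 3/4;
  ∫_0^1 4*x^2 dx = 4/3;  ∫_0^1 -4*x dx = -2.
Sum: 1/2 − 2/5 + 3/4 + 4/3 − 2 = 11/60.
So LHS = 11/60.
∫_0^1 v(x) φ(x) dx = ∫_0^1 (3*x^5 - 3*x^4 + x^3 - x^2) dx. Term by term:
  ∫_0^1 3*x^5 dx = 1/2;  ∫_0^1 -3*x^4 dx = -3/5;  ∫_0^1 x^3 dx = 1/4;
  ∫_0^1 -x^2 dx = -1/3.
Sum: 1/2 − 3/5 + 1/4 − 1/3 = -11/60.
So RHS = -∫_0^1 v(x) φ(x) dx = 11/60.
LHS = RHS, so the identity holds for this test φ.
Moreover u is smooth here and v(x) = u'(x) = -3*x**2 - 1 pointwise, so the identity holds for every test function. Hence v is the weak derivative of u.


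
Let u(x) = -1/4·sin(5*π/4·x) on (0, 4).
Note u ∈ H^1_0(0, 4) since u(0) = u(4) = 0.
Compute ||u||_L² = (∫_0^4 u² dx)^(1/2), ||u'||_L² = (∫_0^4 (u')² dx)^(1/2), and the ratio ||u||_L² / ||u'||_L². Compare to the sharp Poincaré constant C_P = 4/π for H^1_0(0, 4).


||u||_L² / ||u'||_L² = 4/(5*π) < C_P = 4/π.

u(x) = -1/4·sin(5*π/4·x), so u'(x) = -5*π*cos(5*π*x/4)/16.
Writing u(x) = A·sin(kπx/L) with A = -1/4 and k = 5, use ∫_0^L sin²(kπx/L) dx = L/2 and ∫_0^L cos²(kπx/L) dx = L/2.
u² = 1/16·sin²(5*π/4·x) and (u')² = 25*π^2/256·cos²(5*π/4·x), and each of sin², cos² integrates to L/2 = 2 over (0, 4).
∫_0^4 u² dx = 1/8, so ||u||_L² = sqrt(2)/4.
∫_0^4 (u')² dx = 25*π^2/128, so ||u'||_L² = 5*sqrt(2)*π/16.
Ratio ||u||_L² / ||u'||_L² = 4/(5*π).
Sharp Poincaré constant on H^1_0(0, 4) is C_P = L/π = 4/π, achieved by sin(π/4·x).
This is the k = 5 harmonic; the ratio L/(kπ) is strictly less than C_P = L/π, consistent with the sharp inequality ||u||_L² ≤ C_P ||u'||_L².


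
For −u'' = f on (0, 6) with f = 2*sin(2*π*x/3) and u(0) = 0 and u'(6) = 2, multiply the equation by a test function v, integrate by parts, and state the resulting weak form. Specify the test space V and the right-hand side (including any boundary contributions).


V = {v ∈ H^1(0, 6) : v(0) = 0} (test functions vanish at x = 0 where u is specified); weak form: ∫_0^6 u'v' dx = ∫_0^6 (2*sin(2*π*x/3)) v dx + 2·v(6) for all v ∈ V.

Multiply both sides by a test function v and integrate from 0 to 6:
  ∫_0^6 −u''(x) v(x) dx = ∫_0^6 f(x) v(x) dx.
Integrate the LHS by parts once:
  ∫_0^6 −u'' v dx = −[u'(x) v(x)]_0^6 + ∫_0^6 u'(x) v'(x) dx.
Thus ∫_0^6 u'(x) v'(x) dx = ∫_0^6 f(x) v(x) dx + [u'(x) v(x)]_0^6.
Choose V so that boundary terms are either known or forced to vanish.
Mixed BC: u(0) = 0 (Dirichlet) and u'(6) = 2 (Neumann). Define V = {v ∈ H^1(0, 6) : v(0) = 0}. Then [u' v]_0^6 = u'(6)·v(6) − u'(0)·0 = 2·v(6).
Weak formulation: find u (satisfying any essential BC) such that ∫_0^6 u'(x) v'(x) dx = ∫_0^6 f v dx + 2·v(6) for all v ∈ V (Dirichlet at 0 absorbed into V; Neumann datum at x = 6 contributes the boundary term).
Substituting f(x) = 2*sin(2*π*x/3), the right-hand side is ∫_0^6 (2*sin(2*π*x/3)) v dx + 2·v(6).


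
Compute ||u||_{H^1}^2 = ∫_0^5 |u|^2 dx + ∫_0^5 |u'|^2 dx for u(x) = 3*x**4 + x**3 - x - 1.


||u||_{H^1}^2 = 338743565/84

The H^1 norm (squared) on an interval (0, L) is
  ||u||_{H^1}^2 = ∫_0^L u(x)^2 dx + ∫_0^L u'(x)^2 dx.
Compute u'(x) = 12*x**3 + 3*x**2 - 1.
Then u(x)^2 = 9*x**8 + 6*x**7 + x**6 - 6*x**5 - 8*x**4 - 2*x**3 + x**2 + 2*x + 1 and u'(x)^2 = 144*x**6 + 72*x**5 + 9*x**4 - 24*x**3 - 6*x**2 + 1.
Integrate each monomial from 0 to 5 using ∫_0^5 c·x^n dx = c·5^(n+1)/(n+1):
  ∫_0^5 u(x)^2 dx = ∫_0^5 (9*x^8 + 6*x^7 + x^6 - 6*x^5 - 8*x^4 - 2*x^3 + x^2 + 2*x + 1) dx. Term by term:
    ∫_0^5 9*x^8 dx = 1953125;  ∫_0^5 6*x^7 dx = 1171875/4;  ∫_0^5 x^6 dx = 78125/7;
    ∫_0^5 -6*x^5 dx = -15625;  ∫_0^5 -8*x^4 dx = -5000;  ∫_0^5 -2*x^3 dx = -625/2;
    ∫_0^5 x^2 dx = 125/3;  ∫_0^5 2*x dx = 25;  ∫_0^5 1 dx = 5.
  Sum: 1953125 + 1171875/4 + 78125/7 − 15625 − 5000 − 625/2 + 125/3 + 25 + 5 = 187856645/84.
  ∫_0^5 u'(x)^2 dx = ∫_0^5 (144*x^6 + 72*x^5 + 9*x^4 - 24*x^3 - 6*x^2 + 1) dx. Term by term:
    ∫_0^5 144*x^6 dx = 11250000/7;  ∫_0^5 72*x^5 dx = 187500;  ∫_0^5 9*x^4 dx = 5625;
    ∫_0^5 -24*x^3 dx = -3750;  ∫_0^5 -6*x^2 dx = -250;  ∫_0^5 1 dx = 5.
  Sum: 11250000/7 + 187500 + 5625 − 3750 − 250 + 5 = 12573910/7.
Adding: ||u||_{H^1}^2 = 187856645/84 + 12573910/7 = 338743565/84.


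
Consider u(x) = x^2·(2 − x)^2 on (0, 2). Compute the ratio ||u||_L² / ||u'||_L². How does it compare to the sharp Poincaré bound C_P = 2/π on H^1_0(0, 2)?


||u||_L² / ||u'||_L² = sqrt(3)/3 < C_P = 2/π.

u(x) = x^2·(2 − x)^2, so u'(x) = 4*x*(x - 2)*(x - 1).
u(x) = x^2·(2 − x)^2 vanishes at x = 0 and x = 2, so u ∈ H^1_0(0, 2). Differentiate via the product rule and integrate the resulting polynomials term by term.
  ∫_0^2 u² dx = ∫_0^2 (x^8 - 8*x^7 + 24*x^6 - 32*x^5 + 16*x^4) dx. Term by term:
    ∫_0^2 x^8 dx = 512/9;  ∫_0^2 -8*x^7 dx = -256;  ∫_0^2 24*x^6 dx = 3072/7;
    ∫_0^2 -32*x^5 dx = -1024/3;  ∫_0^2 16*x^4 dx = 512/5.
  Sum: 512/9 − 256 + 3072/7 − 1024/3 + 512/5 = 256/315.
  ∫_0^2 (u')² dx = ∫_0^2 (16*x^6 - 96*x^5 + 208*x^4 - 192*x^3 + 64*x^2) dx. Term by term:
    ∫_0^2 16*x^6 dx = 2048/7;  ∫_0^2 -96*x^5 dx = -1024;  ∫_0^2 208*x^4 dx = 6656/5;
    ∫_0^2 -192*x^3 dx = -768;  ∫_0^2 64*x^2 dx = 512/3.
  Sum: 2048/7 − 1024 + 6656/5 − 768 + 512/3 = 256/105.
∫_0^2 u² dx = 256/315, so ||u||_L² = 16*sqrt(35)/105.
∫_0^2 (u')² dx = 256/105, so ||u'||_L² = 16*sqrt(105)/105.
Ratio ||u||_L² / ||u'||_L² = sqrt(3)/3.
Sharp Poincaré constant on H^1_0(0, 2) is C_P = L/π = 2/π, achieved by sin(π/2·x).
A polynomial bump cannot attain the sharp Poincaré constant (only the first sine eigenfunction does), so the ratio is strictly less than C_P, consistent with ||u||_L² ≤ C_P ||u'||_L².


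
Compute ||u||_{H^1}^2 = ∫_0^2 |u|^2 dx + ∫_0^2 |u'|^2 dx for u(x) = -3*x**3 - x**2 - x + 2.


||u||_{H^1}^2 = 100426/105

The H^1 norm (squared) on an interval (0, L) is
  ||u||_{H^1}^2 = ∫_0^L u(x)^2 dx + ∫_0^L u'(x)^2 dx.
Compute u'(x) = -9*x**2 - 2*x - 1.
Then u(x)^2 = 9*x**6 + 6*x**5 + 7*x**4 - 10*x**3 - 3*x**2 - 4*x + 4 and u'(x)^2 = 81*x**4 + 36*x**3 + 22*x**2 + 4*x + 1.
Integrate each monomial from 0 to 2 using ∫_0^2 c·x^n dx = c·2^(n+1)/(n+1):
  ∫_0^2 u(x)^2 dx = ∫_0^2 (9*x^6 + 6*x^5 + 7*x^4 - 10*x^3 - 3*x^2 - 4*x + 4) dx. Term by term:
    ∫_0^2 9*x^6 dx = 1152/7;  ∫_0^2 6*x^5 dx = 64;  ∫_0^2 7*x^4 dx = 224/5;
    ∫_0^2 -10*x^3 dx = -40;  ∫_0^2 -3*x^2 dx = -8;  ∫_0^2 -4*x dx = -8;
    ∫_0^2 4 dx = 8.
  Sum: 1152/7 + 64 + 224/5 − 40 − 8 − 8 + 8 = 7888/35.
  ∫_0^2 u'(x)^2 dx = ∫_0^2 (81*x^4 + 36*x^3 + 22*x^2 + 4*x + 1) dx. Term by term:
    ∫_0^2 81*x^4 dx = 2592/5;  ∫_0^2 36*x^3 dx = 144;  ∫_0^2 22*x^2 dx = 176/3;
    ∫_0^2 4*x dx = 8;  ∫_0^2 1 dx = 2.
  Sum: 2592/5 + 144 + 176/3 + 8 + 2 = 10966/15.
Adding: ||u||_{H^1}^2 = 7888/35 + 10966/15 = 100426/105.


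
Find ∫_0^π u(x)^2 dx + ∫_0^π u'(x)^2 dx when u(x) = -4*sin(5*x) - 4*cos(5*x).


||u||_{H^1(0,π)}^2 = 416*π

u'(x) = 20*sin(5*x) - 20*cos(5*x).
Expand u² and (u')² and integrate term by term on (0, π), using: for integers n ≥ 1, ∫_0^π sin²(nx) dx = ∫_0^π cos²(nx) dx = π/2; for n ≠ n', ∫_0^π sin(nx)sin(n'x) dx = ∫_0^π cos(nx)cos(n'x) dx = 0; and by product-to-sum, ∫_0^π sin(nx)cos(n'x) dx = ½∫_0^π [sin((n+n')x) + sin((n−n')x)] dx, which is 0 when n+n' is even and 2n/(n²−n'²) when n+n' is odd (it need not vanish on (0, π)).
  u² squared terms: (-4)²·∫cos(5x)² dx = 16·π/2 = 8*π;  (-4)²·∫sin(5x)² dx = 16·π/2 = 8*π.
  u² cross terms: 2·(-4)·(-4)·∫cos(5x)·sin(5x) dx = 32·(0) = 0.
  So ∫_0^π u² dx = 8*π + 8*π + 0 = 16*π.
  (u')² squared terms: (-20)²·∫cos(5x)² dx = 400·π/2 = 200*π;  (20)²·∫sin(5x)² dx = 400·π/2 = 200*π.
  (u')² cross terms: 2·(-20)·(20)·∫cos(5x)·sin(5x) dx = -800·(0) = 0.
  So ∫_0^π (u')² dx = 200*π + 200*π + 0 = 400*π.
||u||_{H^1}^2 = (16*π) + (400*π) = 416*π.
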